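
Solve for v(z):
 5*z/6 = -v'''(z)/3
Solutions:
 v(z) = C1 + C2*z + C3*z^2 - 5*z^4/48


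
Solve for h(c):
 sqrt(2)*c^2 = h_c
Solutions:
 h(c) = C1 + sqrt(2)*c^3/3


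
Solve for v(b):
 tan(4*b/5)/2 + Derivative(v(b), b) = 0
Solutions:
 v(b) = C1 + 5*log(cos(4*b/5))/8


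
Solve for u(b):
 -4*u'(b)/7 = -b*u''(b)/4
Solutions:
 u(b) = C1 + C2*b^(23/7)


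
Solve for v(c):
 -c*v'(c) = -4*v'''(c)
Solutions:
 v(c) = C1 + Integral(C2*airyai(2^(1/3)*c/2) + C3*airybi(2^(1/3)*c/2), c)


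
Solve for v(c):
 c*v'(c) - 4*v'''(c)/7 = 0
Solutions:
 v(c) = C1 + Integral(C2*airyai(14^(1/3)*c/2) + C3*airybi(14^(1/3)*c/2), c)


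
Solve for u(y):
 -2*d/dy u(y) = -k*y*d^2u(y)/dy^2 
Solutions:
 u(y) = C1 + y^(((re(k) + 2)*re(k) + im(k)^2)/(re(k)^2 + im(k)^2))*(C2*sin(2*log(y)*Abs(im(k))/(re(k)^2 + im(k)^2)) + C3*cos(2*log(y)*im(k)/(re(k)^2 + im(k)^2)))


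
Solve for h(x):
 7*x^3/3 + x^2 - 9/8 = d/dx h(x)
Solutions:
 h(x) = C1 + 7*x^4/12 + x^3/3 - 9*x/8


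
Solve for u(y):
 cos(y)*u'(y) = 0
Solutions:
 u(y) = C1


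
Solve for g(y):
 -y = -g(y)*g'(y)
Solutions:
 g(y) = -sqrt(C1 + y^2)
 g(y) = sqrt(C1 + y^2)


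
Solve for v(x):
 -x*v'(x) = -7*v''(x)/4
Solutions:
 v(x) = C1 + C2*erfi(sqrt(14)*x/7)


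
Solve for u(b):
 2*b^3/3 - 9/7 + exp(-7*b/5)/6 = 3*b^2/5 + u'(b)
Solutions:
 u(b) = C1 + b^4/6 - b^3/5 - 9*b/7 - 5*exp(-7*b/5)/42


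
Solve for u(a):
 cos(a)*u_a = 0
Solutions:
 u(a) = C1


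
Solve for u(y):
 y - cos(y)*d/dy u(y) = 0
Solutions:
 u(y) = C1 + Integral(y/cos(y), y)


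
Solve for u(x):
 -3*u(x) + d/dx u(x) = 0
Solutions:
 u(x) = C1*exp(3*x)


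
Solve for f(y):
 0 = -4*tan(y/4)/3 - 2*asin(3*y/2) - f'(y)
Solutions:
 f(y) = C1 - 2*y*asin(3*y/2) - 2*sqrt(4 - 9*y^2)/3 + 16*log(cos(y/4))/3


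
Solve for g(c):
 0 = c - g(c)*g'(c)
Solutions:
 g(c) = -sqrt(C1 + c^2)
 g(c) = sqrt(C1 + c^2)


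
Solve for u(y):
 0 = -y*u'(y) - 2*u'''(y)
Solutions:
 u(y) = C1 + Integral(C2*airyai(-2^(2/3)*y/2) + C3*airybi(-2^(2/3)*y/2), y)


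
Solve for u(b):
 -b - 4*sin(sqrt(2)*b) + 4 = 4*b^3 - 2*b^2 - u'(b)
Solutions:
 u(b) = C1 + b^4 - 2*b^3/3 + b^2/2 - 4*b - 2*sqrt(2)*cos(sqrt(2)*b)


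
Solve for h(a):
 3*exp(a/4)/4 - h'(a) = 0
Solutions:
 h(a) = C1 + 3*exp(a/4)


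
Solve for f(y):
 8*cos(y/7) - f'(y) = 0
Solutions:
 f(y) = C1 + 56*sin(y/7)


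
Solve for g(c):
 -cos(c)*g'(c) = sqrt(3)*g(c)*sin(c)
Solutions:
 g(c) = C1*cos(c)^(sqrt(3))


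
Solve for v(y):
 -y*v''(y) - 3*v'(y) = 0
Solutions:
 v(y) = C1 + C2/y^2


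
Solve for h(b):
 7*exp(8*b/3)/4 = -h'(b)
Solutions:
 h(b) = C1 - 21*exp(8*b/3)/32


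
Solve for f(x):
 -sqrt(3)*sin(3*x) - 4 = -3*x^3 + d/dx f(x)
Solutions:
 f(x) = C1 + 3*x^4/4 - 4*x + sqrt(3)*cos(3*x)/3


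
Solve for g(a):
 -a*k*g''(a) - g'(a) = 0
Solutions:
 g(a) = C1 + a^(((re(k) - 1)*re(k) + im(k)^2)/(re(k)^2 + im(k)^2))*(C2*sin(log(a)*Abs(im(k))/(re(k)^2 + im(k)^2)) + C3*cos(log(a)*im(k)/(re(k)^2 + im(k)^2)))


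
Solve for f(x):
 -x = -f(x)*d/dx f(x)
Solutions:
 f(x) = -sqrt(C1 + x^2)
 f(x) = sqrt(C1 + x^2)


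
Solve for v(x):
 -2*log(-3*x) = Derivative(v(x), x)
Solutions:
 v(x) = C1 - 2*x*log(-x) + 2*x*(1 - log(3))


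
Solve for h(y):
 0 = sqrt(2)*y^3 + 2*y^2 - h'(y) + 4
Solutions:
 h(y) = C1 + sqrt(2)*y^4/4 + 2*y^3/3 + 4*y


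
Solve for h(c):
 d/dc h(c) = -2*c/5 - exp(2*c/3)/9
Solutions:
 h(c) = C1 - c^2/5 - exp(2*c/3)/6


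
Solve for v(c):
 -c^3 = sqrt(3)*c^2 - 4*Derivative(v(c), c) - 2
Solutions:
 v(c) = C1 + c^4/16 + sqrt(3)*c^3/12 - c/2


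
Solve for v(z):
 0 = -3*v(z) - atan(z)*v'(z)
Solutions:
 v(z) = C1*exp(-3*Integral(1/atan(z), z))


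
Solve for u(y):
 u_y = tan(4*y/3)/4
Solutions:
 u(y) = C1 - 3*log(cos(4*y/3))/16


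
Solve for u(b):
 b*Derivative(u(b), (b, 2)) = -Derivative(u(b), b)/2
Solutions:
 u(b) = C1 + C2*sqrt(b)


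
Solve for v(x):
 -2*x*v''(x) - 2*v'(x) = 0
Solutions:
 v(x) = C1 + C2*log(x)


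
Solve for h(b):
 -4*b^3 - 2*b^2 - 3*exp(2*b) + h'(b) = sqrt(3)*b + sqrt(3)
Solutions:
 h(b) = C1 + b^4 + 2*b^3/3 + sqrt(3)*b^2/2 + sqrt(3)*b + 3*exp(2*b)/2


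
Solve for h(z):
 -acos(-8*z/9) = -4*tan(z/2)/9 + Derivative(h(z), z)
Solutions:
 h(z) = C1 - z*acos(-8*z/9) - sqrt(81 - 64*z^2)/8 - 8*log(cos(z/2))/9


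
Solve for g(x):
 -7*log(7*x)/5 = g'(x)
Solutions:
 g(x) = C1 - 7*x*log(x)/5 - 7*x*log(7)/5 + 7*x/5


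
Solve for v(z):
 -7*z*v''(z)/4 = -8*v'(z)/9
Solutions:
 v(z) = C1 + C2*z^(95/63)


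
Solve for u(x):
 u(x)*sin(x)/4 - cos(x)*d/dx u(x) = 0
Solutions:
 u(x) = C1/cos(x)^(1/4)


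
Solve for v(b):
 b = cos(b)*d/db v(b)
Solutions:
 v(b) = C1 + Integral(b/cos(b), b)


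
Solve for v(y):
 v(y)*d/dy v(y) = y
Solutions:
 v(y) = -sqrt(C1 + y^2)
 v(y) = sqrt(C1 + y^2)


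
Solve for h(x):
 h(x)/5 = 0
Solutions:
 h(x) = 0


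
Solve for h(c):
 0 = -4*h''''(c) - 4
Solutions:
 h(c) = C1 + C2*c + C3*c^2 + C4*c^3 - c^4/24


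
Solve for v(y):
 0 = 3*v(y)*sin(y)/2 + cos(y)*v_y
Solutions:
 v(y) = C1*cos(y)^(3/2)


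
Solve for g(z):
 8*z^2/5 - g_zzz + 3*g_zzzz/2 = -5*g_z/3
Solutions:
 g(z) = C1 + C2*exp(z*(4/(9*sqrt(1945) + 397)^(1/3) + 4 + (9*sqrt(1945) + 397)^(1/3))/18)*sin(sqrt(3)*z*(-(9*sqrt(1945) + 397)^(1/3) + 4/(9*sqrt(1945) + 397)^(1/3))/18) + C3*exp(z*(4/(9*sqrt(1945) + 397)^(1/3) + 4 + (9*sqrt(1945) + 397)^(1/3))/18)*cos(sqrt(3)*z*(-(9*sqrt(1945) + 397)^(1/3) + 4/(9*sqrt(1945) + 397)^(1/3))/18) + C4*exp(z*(-(9*sqrt(1945) + 397)^(1/3) - 4/(9*sqrt(1945) + 397)^(1/3) + 2)/9) - 8*z^3/25 - 144*z/125


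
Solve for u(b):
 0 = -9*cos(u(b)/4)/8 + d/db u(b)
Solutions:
 -9*b/8 - 2*log(sin(u(b)/4) - 1) + 2*log(sin(u(b)/4) + 1) = C1


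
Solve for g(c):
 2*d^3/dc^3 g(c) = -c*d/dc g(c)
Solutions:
 g(c) = C1 + Integral(C2*airyai(-2^(2/3)*c/2) + C3*airybi(-2^(2/3)*c/2), c)


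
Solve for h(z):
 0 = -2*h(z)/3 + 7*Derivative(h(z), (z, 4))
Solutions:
 h(z) = C1*exp(-2^(1/4)*21^(3/4)*z/21) + C2*exp(2^(1/4)*21^(3/4)*z/21) + C3*sin(2^(1/4)*21^(3/4)*z/21) + C4*cos(2^(1/4)*21^(3/4)*z/21)


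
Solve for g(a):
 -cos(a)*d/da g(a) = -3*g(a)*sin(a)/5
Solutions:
 g(a) = C1/cos(a)^(3/5)


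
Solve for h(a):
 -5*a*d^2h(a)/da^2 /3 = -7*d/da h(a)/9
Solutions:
 h(a) = C1 + C2*a^(22/15)


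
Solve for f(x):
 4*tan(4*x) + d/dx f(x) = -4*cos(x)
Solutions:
 f(x) = C1 + log(cos(4*x)) - 4*sin(x)


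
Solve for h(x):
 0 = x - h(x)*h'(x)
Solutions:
 h(x) = -sqrt(C1 + x^2)
 h(x) = sqrt(C1 + x^2)


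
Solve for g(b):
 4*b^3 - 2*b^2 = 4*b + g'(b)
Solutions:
 g(b) = C1 + b^4 - 2*b^3/3 - 2*b^2


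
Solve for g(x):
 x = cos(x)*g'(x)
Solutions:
 g(x) = C1 + Integral(x/cos(x), x)


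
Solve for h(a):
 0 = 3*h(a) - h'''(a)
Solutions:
 h(a) = C3*exp(3^(1/3)*a) + (C1*sin(3^(5/6)*a/2) + C2*cos(3^(5/6)*a/2))*exp(-3^(1/3)*a/2)


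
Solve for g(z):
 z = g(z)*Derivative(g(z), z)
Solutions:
 g(z) = -sqrt(C1 + z^2)
 g(z) = sqrt(C1 + z^2)


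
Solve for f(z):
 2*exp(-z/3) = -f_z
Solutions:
 f(z) = C1 + 6*exp(-z/3)


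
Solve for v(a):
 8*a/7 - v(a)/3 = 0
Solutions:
 v(a) = 24*a/7


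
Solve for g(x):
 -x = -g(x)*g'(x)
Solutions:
 g(x) = -sqrt(C1 + x^2)
 g(x) = sqrt(C1 + x^2)


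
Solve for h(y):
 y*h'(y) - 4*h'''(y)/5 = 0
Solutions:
 h(y) = C1 + Integral(C2*airyai(10^(1/3)*y/2) + C3*airybi(10^(1/3)*y/2), y)


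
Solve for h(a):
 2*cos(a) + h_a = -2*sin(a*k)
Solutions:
 h(a) = C1 - 2*sin(a) + 2*cos(a*k)/k


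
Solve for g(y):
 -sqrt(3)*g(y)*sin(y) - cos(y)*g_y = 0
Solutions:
 g(y) = C1*cos(y)^(sqrt(3))


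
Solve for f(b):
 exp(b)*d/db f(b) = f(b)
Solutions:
 f(b) = C1*exp(-exp(-b))


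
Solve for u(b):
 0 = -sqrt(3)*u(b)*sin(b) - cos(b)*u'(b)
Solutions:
 u(b) = C1*cos(b)^(sqrt(3))


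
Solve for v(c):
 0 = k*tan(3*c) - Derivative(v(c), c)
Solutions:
 v(c) = C1 - k*log(cos(3*c))/3


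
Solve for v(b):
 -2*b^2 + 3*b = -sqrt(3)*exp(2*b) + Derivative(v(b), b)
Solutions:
 v(b) = C1 - 2*b^3/3 + 3*b^2/2 + sqrt(3)*exp(2*b)/2


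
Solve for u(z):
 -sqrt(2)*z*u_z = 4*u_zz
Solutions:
 u(z) = C1 + C2*erf(2^(3/4)*z/4)


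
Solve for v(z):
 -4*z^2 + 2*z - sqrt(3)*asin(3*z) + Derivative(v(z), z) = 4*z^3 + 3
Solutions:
 v(z) = C1 + z^4 + 4*z^3/3 - z^2 + 3*z + sqrt(3)*(z*asin(3*z) + sqrt(1 - 9*z^2)/3)


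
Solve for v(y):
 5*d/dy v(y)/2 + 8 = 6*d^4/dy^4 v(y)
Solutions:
 v(y) = C1 + C4*exp(90^(1/3)*y/6) - 16*y/5 + (C2*sin(10^(1/3)*3^(1/6)*y/4) + C3*cos(10^(1/3)*3^(1/6)*y/4))*exp(-90^(1/3)*y/12)


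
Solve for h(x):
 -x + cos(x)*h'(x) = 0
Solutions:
 h(x) = C1 + Integral(x/cos(x), x)


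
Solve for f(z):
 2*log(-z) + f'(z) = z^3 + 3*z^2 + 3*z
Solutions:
 f(z) = C1 + z^4/4 + z^3 + 3*z^2/2 - 2*z*log(-z) + 2*z


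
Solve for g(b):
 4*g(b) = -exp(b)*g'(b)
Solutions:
 g(b) = C1*exp(4*exp(-b))


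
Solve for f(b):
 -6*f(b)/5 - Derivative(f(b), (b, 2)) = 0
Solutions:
 f(b) = C1*sin(sqrt(30)*b/5) + C2*cos(sqrt(30)*b/5)


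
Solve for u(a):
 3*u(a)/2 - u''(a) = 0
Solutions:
 u(a) = C1*exp(-sqrt(6)*a/2) + C2*exp(sqrt(6)*a/2)


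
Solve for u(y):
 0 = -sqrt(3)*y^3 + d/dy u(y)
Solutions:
 u(y) = C1 + sqrt(3)*y^4/4


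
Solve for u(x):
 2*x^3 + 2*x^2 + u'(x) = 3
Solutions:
 u(x) = C1 - x^4/2 - 2*x^3/3 + 3*x


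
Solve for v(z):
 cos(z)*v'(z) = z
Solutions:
 v(z) = C1 + Integral(z/cos(z), z)


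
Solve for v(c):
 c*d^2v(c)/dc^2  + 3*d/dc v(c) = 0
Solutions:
 v(c) = C1 + C2/c^2


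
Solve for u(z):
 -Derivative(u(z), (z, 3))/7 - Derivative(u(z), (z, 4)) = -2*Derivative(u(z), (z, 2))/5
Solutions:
 u(z) = C1 + C2*z + C3*exp(z*(-5 + sqrt(1985))/70) + C4*exp(-z*(5 + sqrt(1985))/70)


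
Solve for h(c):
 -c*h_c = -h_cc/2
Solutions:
 h(c) = C1 + C2*erfi(c)


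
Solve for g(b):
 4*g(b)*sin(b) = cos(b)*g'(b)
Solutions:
 g(b) = C1/cos(b)^4


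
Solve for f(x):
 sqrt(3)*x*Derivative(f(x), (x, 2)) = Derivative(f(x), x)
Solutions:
 f(x) = C1 + C2*x^(sqrt(3)/3 + 1)


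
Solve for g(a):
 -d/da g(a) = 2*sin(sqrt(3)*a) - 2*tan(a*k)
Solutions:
 g(a) = C1 + 2*Piecewise((-log(cos(a*k))/k, Ne(k, 0)), (0, True)) + 2*sqrt(3)*cos(sqrt(3)*a)/3


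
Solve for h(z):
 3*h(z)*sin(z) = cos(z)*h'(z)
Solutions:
 h(z) = C1/cos(z)^3


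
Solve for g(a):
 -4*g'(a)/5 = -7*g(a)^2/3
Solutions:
 g(a) = -12/(C1 + 35*a)


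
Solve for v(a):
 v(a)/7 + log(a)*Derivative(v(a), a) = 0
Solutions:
 v(a) = C1*exp(-li(a)/7)


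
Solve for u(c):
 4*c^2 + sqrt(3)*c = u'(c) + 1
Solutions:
 u(c) = C1 + 4*c^3/3 + sqrt(3)*c^2/2 - c


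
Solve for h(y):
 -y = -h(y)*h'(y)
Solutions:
 h(y) = -sqrt(C1 + y^2)
 h(y) = sqrt(C1 + y^2)


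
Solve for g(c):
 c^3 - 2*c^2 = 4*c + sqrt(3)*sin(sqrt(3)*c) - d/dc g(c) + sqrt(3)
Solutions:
 g(c) = C1 - c^4/4 + 2*c^3/3 + 2*c^2 + sqrt(3)*c - cos(sqrt(3)*c)


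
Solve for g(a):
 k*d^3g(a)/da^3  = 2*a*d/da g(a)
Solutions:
 g(a) = C1 + Integral(C2*airyai(2^(1/3)*a*(1/k)^(1/3)) + C3*airybi(2^(1/3)*a*(1/k)^(1/3)), a)


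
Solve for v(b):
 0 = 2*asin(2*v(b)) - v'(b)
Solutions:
 Integral(1/asin(2*_y), (_y, v(b))) = C1 + 2*b


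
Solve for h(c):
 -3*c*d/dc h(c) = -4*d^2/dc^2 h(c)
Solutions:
 h(c) = C1 + C2*erfi(sqrt(6)*c/4)


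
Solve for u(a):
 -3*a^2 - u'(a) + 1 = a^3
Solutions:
 u(a) = C1 - a^4/4 - a^3 + a


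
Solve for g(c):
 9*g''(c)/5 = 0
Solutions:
 g(c) = C1 + C2*c


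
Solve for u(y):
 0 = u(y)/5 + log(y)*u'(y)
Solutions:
 u(y) = C1*exp(-li(y)/5)


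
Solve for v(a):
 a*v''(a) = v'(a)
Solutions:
 v(a) = C1 + C2*a^2


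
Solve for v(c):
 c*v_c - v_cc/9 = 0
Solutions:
 v(c) = C1 + C2*erfi(3*sqrt(2)*c/2)


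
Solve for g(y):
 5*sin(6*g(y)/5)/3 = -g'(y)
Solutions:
 5*y/3 + 5*log(cos(6*g(y)/5) - 1)/12 - 5*log(cos(6*g(y)/5) + 1)/12 = C1


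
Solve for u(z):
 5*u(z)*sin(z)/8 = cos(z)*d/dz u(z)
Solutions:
 u(z) = C1/cos(z)^(5/8)


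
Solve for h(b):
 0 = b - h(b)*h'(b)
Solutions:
 h(b) = -sqrt(C1 + b^2)
 h(b) = sqrt(C1 + b^2)


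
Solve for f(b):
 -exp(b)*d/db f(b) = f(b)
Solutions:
 f(b) = C1*exp(exp(-b))


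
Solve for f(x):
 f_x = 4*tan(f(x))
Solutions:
 f(x) = pi - asin(C1*exp(4*x))
 f(x) = asin(C1*exp(4*x))


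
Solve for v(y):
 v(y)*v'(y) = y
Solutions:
 v(y) = -sqrt(C1 + y^2)
 v(y) = sqrt(C1 + y^2)


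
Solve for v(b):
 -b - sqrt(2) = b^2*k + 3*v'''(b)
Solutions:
 v(b) = C1 + C2*b + C3*b^2 - b^5*k/180 - b^4/72 - sqrt(2)*b^3/18


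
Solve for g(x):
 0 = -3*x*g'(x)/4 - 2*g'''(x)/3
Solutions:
 g(x) = C1 + Integral(C2*airyai(-3^(2/3)*x/2) + C3*airybi(-3^(2/3)*x/2), x)


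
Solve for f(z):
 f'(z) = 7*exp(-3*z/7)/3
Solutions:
 f(z) = C1 - 49*exp(-3*z/7)/9


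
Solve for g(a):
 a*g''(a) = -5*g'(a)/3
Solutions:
 g(a) = C1 + C2/a^(2/3)


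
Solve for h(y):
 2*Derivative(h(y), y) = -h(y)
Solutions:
 h(y) = C1*exp(-y/2)


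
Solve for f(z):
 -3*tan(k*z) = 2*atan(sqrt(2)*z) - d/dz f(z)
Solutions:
 f(z) = C1 + 2*z*atan(sqrt(2)*z) + 3*Piecewise((-log(cos(k*z))/k, Ne(k, 0)), (0, True)) - sqrt(2)*log(2*z^2 + 1)/2


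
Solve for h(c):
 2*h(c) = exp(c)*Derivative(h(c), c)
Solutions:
 h(c) = C1*exp(-2*exp(-c))


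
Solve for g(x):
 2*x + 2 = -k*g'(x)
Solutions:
 g(x) = C1 - x^2/k - 2*x/k


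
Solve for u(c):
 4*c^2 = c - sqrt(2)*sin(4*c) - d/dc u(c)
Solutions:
 u(c) = C1 - 4*c^3/3 + c^2/2 + sqrt(2)*cos(4*c)/4


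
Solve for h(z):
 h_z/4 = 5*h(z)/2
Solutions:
 h(z) = C1*exp(10*z)


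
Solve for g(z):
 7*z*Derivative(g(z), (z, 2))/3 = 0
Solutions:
 g(z) = C1 + C2*z


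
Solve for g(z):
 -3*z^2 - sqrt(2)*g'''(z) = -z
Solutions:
 g(z) = C1 + C2*z + C3*z^2 - sqrt(2)*z^5/40 + sqrt(2)*z^4/48


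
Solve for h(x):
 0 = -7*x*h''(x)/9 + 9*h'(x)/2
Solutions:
 h(x) = C1 + C2*x^(95/14)


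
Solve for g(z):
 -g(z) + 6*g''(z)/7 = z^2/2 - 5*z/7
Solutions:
 g(z) = C1*exp(-sqrt(42)*z/6) + C2*exp(sqrt(42)*z/6) - z^2/2 + 5*z/7 - 6/7


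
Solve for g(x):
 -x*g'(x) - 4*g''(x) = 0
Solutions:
 g(x) = C1 + C2*erf(sqrt(2)*x/4)


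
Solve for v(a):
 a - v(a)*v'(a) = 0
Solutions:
 v(a) = -sqrt(C1 + a^2)
 v(a) = sqrt(C1 + a^2)


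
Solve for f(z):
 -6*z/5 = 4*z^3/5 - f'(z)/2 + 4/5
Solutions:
 f(z) = C1 + 2*z^4/5 + 6*z^2/5 + 8*z/5


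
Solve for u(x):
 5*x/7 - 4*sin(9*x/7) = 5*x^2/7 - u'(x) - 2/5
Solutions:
 u(x) = C1 + 5*x^3/21 - 5*x^2/14 - 2*x/5 - 28*cos(9*x/7)/9


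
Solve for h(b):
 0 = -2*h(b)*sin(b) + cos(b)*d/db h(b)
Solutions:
 h(b) = C1/cos(b)^2


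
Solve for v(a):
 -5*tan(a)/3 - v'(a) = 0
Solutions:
 v(a) = C1 + 5*log(cos(a))/3


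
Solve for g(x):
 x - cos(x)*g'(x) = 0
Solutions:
 g(x) = C1 + Integral(x/cos(x), x)


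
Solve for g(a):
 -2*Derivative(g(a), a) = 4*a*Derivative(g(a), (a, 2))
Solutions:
 g(a) = C1 + C2*sqrt(a)


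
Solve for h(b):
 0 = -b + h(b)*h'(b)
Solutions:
 h(b) = -sqrt(C1 + b^2)
 h(b) = sqrt(C1 + b^2)


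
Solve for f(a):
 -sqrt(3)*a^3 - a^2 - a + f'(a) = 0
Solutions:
 f(a) = C1 + sqrt(3)*a^4/4 + a^3/3 + a^2/2


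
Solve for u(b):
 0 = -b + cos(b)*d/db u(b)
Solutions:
 u(b) = C1 + Integral(b/cos(b), b)


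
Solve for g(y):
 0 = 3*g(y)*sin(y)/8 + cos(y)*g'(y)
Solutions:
 g(y) = C1*cos(y)^(3/8)


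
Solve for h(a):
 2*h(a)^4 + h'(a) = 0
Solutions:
 h(a) = (-3^(2/3) - 3*3^(1/6)*I)*(1/(C1 + 2*a))^(1/3)/6
 h(a) = (-3^(2/3) + 3*3^(1/6)*I)*(1/(C1 + 2*a))^(1/3)/6
 h(a) = (1/(C1 + 6*a))^(1/3)


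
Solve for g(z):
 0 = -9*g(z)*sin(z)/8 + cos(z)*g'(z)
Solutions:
 g(z) = C1/cos(z)^(9/8)


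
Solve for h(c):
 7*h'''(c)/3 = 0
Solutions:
 h(c) = C1 + C2*c + C3*c^2


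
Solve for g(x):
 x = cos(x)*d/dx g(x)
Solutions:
 g(x) = C1 + Integral(x/cos(x), x)


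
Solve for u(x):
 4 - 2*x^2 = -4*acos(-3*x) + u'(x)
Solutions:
 u(x) = C1 - 2*x^3/3 + 4*x*acos(-3*x) + 4*x + 4*sqrt(1 - 9*x^2)/3


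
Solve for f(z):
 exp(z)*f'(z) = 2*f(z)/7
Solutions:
 f(z) = C1*exp(-2*exp(-z)/7)


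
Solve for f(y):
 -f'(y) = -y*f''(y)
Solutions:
 f(y) = C1 + C2*y^2


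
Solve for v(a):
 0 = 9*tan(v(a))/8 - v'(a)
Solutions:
 v(a) = pi - asin(C1*exp(9*a/8))
 v(a) = asin(C1*exp(9*a/8))


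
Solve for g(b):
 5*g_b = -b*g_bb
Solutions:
 g(b) = C1 + C2/b^4


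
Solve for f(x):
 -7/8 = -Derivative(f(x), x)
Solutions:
 f(x) = C1 + 7*x/8


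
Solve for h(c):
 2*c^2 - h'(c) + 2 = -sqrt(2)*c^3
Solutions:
 h(c) = C1 + sqrt(2)*c^4/4 + 2*c^3/3 + 2*c


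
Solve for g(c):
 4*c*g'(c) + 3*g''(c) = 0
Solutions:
 g(c) = C1 + C2*erf(sqrt(6)*c/3)


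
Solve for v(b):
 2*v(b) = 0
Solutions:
 v(b) = 0


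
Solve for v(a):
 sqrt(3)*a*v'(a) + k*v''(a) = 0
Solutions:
 v(a) = C1 + C2*sqrt(k)*erf(sqrt(2)*3^(1/4)*a*sqrt(1/k)/2)


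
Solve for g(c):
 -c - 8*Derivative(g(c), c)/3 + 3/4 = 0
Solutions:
 g(c) = C1 - 3*c^2/16 + 9*c/32


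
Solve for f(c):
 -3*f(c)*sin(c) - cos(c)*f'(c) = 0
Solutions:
 f(c) = C1*cos(c)^3


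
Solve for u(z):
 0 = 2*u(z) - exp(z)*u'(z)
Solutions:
 u(z) = C1*exp(-2*exp(-z))


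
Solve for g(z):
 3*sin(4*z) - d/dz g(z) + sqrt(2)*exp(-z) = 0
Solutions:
 g(z) = C1 - 3*cos(4*z)/4 - sqrt(2)*exp(-z)


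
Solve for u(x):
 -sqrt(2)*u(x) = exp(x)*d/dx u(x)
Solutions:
 u(x) = C1*exp(sqrt(2)*exp(-x))


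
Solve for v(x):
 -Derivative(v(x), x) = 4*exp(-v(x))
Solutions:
 v(x) = log(C1 - 4*x)


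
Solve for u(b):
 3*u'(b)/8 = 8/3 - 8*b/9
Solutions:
 u(b) = C1 - 32*b^2/27 + 64*b/9


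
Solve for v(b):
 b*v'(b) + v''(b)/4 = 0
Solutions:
 v(b) = C1 + C2*erf(sqrt(2)*b)


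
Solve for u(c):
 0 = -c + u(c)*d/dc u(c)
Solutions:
 u(c) = -sqrt(C1 + c^2)
 u(c) = sqrt(C1 + c^2)


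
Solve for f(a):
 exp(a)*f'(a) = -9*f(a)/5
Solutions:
 f(a) = C1*exp(9*exp(-a)/5)


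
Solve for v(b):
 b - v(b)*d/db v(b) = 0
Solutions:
 v(b) = -sqrt(C1 + b^2)
 v(b) = sqrt(C1 + b^2)


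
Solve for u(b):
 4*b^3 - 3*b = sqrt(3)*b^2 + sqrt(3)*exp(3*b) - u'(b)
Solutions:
 u(b) = C1 - b^4 + sqrt(3)*b^3/3 + 3*b^2/2 + sqrt(3)*exp(3*b)/3


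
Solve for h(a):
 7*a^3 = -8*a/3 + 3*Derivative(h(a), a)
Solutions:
 h(a) = C1 + 7*a^4/12 + 4*a^2/9


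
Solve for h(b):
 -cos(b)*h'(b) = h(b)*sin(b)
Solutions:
 h(b) = C1*cos(b)


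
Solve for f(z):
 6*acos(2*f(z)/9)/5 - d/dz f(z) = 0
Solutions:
 Integral(1/acos(2*_y/9), (_y, f(z))) = C1 + 6*z/5


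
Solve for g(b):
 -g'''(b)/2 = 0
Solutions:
 g(b) = C1 + C2*b + C3*b^2


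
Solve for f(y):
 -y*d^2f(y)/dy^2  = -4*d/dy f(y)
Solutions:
 f(y) = C1 + C2*y^5


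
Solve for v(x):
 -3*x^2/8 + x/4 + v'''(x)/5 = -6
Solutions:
 v(x) = C1 + C2*x + C3*x^2 + x^5/32 - 5*x^4/96 - 5*x^3


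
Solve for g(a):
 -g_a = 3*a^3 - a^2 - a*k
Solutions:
 g(a) = C1 - 3*a^4/4 + a^3/3 + a^2*k/2


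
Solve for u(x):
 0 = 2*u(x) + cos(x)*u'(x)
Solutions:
 u(x) = C1*(sin(x) - 1)/(sin(x) + 1)


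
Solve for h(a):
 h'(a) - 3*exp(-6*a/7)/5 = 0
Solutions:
 h(a) = C1 - 7*exp(-6*a/7)/10


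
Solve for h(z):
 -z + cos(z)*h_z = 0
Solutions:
 h(z) = C1 + Integral(z/cos(z), z)


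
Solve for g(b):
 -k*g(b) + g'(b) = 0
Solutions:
 g(b) = C1*exp(b*k)


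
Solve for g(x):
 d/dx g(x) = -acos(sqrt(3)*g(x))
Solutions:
 Integral(1/acos(sqrt(3)*_y), (_y, g(x))) = C1 - x


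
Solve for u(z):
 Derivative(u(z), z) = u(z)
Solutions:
 u(z) = C1*exp(z)


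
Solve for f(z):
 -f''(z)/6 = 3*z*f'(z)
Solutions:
 f(z) = C1 + C2*erf(3*z)


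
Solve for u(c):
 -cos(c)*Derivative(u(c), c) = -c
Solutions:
 u(c) = C1 + Integral(c/cos(c), c)


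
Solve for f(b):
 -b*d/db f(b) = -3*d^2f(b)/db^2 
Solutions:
 f(b) = C1 + C2*erfi(sqrt(6)*b/6)


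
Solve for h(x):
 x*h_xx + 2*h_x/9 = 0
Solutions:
 h(x) = C1 + C2*x^(7/9)


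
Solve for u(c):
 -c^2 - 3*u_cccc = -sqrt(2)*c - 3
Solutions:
 u(c) = C1 + C2*c + C3*c^2 + C4*c^3 - c^6/1080 + sqrt(2)*c^5/360 + c^4/24


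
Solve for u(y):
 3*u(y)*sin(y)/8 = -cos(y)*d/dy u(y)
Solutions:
 u(y) = C1*cos(y)^(3/8)


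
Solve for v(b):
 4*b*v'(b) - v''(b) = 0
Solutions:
 v(b) = C1 + C2*erfi(sqrt(2)*b)


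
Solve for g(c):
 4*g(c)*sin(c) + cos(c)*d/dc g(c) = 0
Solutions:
 g(c) = C1*cos(c)^4


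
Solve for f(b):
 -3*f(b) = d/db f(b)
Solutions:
 f(b) = C1*exp(-3*b)


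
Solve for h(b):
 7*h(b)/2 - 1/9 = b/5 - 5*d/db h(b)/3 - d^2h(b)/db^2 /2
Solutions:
 h(b) = 2*b/35 + (C1*sin(sqrt(38)*b/3) + C2*cos(sqrt(38)*b/3))*exp(-5*b/3) + 2/441


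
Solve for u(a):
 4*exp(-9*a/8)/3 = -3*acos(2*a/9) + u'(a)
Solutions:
 u(a) = C1 + 3*a*acos(2*a/9) - 3*sqrt(81 - 4*a^2)/2 - 32*exp(-9*a/8)/27


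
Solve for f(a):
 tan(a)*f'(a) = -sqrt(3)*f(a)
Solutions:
 f(a) = C1/sin(a)^(sqrt(3))


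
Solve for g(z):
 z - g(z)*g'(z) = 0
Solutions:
 g(z) = -sqrt(C1 + z^2)
 g(z) = sqrt(C1 + z^2)


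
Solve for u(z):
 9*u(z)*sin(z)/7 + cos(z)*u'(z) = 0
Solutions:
 u(z) = C1*cos(z)^(9/7)


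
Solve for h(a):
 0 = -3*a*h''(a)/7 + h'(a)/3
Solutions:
 h(a) = C1 + C2*a^(16/9)


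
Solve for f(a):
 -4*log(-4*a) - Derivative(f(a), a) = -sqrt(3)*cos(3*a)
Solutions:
 f(a) = C1 - 4*a*log(-a) - 8*a*log(2) + 4*a + sqrt(3)*sin(3*a)/3


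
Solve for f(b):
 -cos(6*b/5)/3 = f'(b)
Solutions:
 f(b) = C1 - 5*sin(6*b/5)/18


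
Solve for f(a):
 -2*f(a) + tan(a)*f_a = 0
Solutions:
 f(a) = C1*sin(a)^2


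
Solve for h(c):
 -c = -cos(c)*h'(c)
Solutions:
 h(c) = C1 + Integral(c/cos(c), c)


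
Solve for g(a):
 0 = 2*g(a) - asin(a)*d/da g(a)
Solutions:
 g(a) = C1*exp(2*Integral(1/asin(a), a))


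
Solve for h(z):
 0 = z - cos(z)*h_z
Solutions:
 h(z) = C1 + Integral(z/cos(z), z)


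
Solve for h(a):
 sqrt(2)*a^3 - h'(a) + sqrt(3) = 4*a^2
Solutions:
 h(a) = C1 + sqrt(2)*a^4/4 - 4*a^3/3 + sqrt(3)*a


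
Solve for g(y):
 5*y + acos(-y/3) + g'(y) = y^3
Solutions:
 g(y) = C1 + y^4/4 - 5*y^2/2 - y*acos(-y/3) - sqrt(9 - y^2)


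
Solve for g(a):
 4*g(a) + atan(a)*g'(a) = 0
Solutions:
 g(a) = C1*exp(-4*Integral(1/atan(a), a))


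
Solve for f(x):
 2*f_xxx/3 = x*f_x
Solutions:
 f(x) = C1 + Integral(C2*airyai(2^(2/3)*3^(1/3)*x/2) + C3*airybi(2^(2/3)*3^(1/3)*x/2), x)


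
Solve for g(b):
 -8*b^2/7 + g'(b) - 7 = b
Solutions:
 g(b) = C1 + 8*b^3/21 + b^2/2 + 7*b


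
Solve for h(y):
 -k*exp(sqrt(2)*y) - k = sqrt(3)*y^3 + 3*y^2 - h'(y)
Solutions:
 h(y) = C1 + k*y + sqrt(2)*k*exp(sqrt(2)*y)/2 + sqrt(3)*y^4/4 + y^3


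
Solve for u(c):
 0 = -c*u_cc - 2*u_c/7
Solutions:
 u(c) = C1 + C2*c^(5/7)


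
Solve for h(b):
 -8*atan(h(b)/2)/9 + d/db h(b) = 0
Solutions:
 Integral(1/atan(_y/2), (_y, h(b))) = C1 + 8*b/9


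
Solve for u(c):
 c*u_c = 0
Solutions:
 u(c) = C1


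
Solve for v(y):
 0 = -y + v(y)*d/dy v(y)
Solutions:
 v(y) = -sqrt(C1 + y^2)
 v(y) = sqrt(C1 + y^2)


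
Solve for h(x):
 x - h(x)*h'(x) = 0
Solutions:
 h(x) = -sqrt(C1 + x^2)
 h(x) = sqrt(C1 + x^2)


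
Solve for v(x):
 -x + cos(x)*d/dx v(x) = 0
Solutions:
 v(x) = C1 + Integral(x/cos(x), x)


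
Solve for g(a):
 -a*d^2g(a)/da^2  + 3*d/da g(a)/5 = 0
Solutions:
 g(a) = C1 + C2*a^(8/5)


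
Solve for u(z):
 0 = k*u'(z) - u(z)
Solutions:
 u(z) = C1*exp(z/k)


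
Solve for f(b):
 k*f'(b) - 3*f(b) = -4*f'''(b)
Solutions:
 f(b) = C1*exp(b*(-k/((-3^(1/3) + 3^(5/6)*I)*(sqrt(3)*sqrt(k^3 + 243) + 27)^(1/3)) - 3^(1/3)*(sqrt(3)*sqrt(k^3 + 243) + 27)^(1/3)/12 + 3^(5/6)*I*(sqrt(3)*sqrt(k^3 + 243) + 27)^(1/3)/12)) + C2*exp(b*(k/((3^(1/3) + 3^(5/6)*I)*(sqrt(3)*sqrt(k^3 + 243) + 27)^(1/3)) - 3^(1/3)*(sqrt(3)*sqrt(k^3 + 243) + 27)^(1/3)/12 - 3^(5/6)*I*(sqrt(3)*sqrt(k^3 + 243) + 27)^(1/3)/12)) + C3*exp(3^(1/3)*b*(-3^(1/3)*k/(sqrt(3)*sqrt(k^3 + 243) + 27)^(1/3) + (sqrt(3)*sqrt(k^3 + 243) + 27)^(1/3))/6)


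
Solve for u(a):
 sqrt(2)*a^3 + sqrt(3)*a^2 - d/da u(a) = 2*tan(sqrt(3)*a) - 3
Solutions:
 u(a) = C1 + sqrt(2)*a^4/4 + sqrt(3)*a^3/3 + 3*a + 2*sqrt(3)*log(cos(sqrt(3)*a))/3


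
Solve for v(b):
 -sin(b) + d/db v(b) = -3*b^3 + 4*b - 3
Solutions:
 v(b) = C1 - 3*b^4/4 + 2*b^2 - 3*b - cos(b)


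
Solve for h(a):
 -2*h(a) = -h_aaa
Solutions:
 h(a) = C3*exp(2^(1/3)*a) + (C1*sin(2^(1/3)*sqrt(3)*a/2) + C2*cos(2^(1/3)*sqrt(3)*a/2))*exp(-2^(1/3)*a/2)


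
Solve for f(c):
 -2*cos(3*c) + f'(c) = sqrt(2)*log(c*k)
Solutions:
 f(c) = C1 + sqrt(2)*c*(log(c*k) - 1) + 2*sin(3*c)/3


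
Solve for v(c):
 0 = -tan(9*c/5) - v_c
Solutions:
 v(c) = C1 + 5*log(cos(9*c/5))/9


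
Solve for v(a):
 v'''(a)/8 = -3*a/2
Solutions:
 v(a) = C1 + C2*a + C3*a^2 - a^4/2


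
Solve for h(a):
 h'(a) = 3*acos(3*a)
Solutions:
 h(a) = C1 + 3*a*acos(3*a) - sqrt(1 - 9*a^2)


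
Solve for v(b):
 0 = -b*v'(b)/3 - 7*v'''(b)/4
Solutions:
 v(b) = C1 + Integral(C2*airyai(-42^(2/3)*b/21) + C3*airybi(-42^(2/3)*b/21), b)


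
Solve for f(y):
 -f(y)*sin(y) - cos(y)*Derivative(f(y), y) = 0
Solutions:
 f(y) = C1*cos(y)


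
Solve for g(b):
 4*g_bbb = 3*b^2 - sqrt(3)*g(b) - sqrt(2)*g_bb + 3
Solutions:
 g(b) = C1*exp(b*(-2*sqrt(2) + 2^(2/3)/(sqrt(2) + 108*sqrt(3) + sqrt(-2 + (sqrt(2) + 108*sqrt(3))^2))^(1/3) + 2^(1/3)*(sqrt(2) + 108*sqrt(3) + sqrt(-2 + (sqrt(2) + 108*sqrt(3))^2))^(1/3))/24)*sin(2^(1/3)*sqrt(3)*b*(-(sqrt(2) + 108*sqrt(3) + sqrt(-2 + (sqrt(2) + 108*sqrt(3))^2))^(1/3) + 2^(1/3)/(sqrt(2) + 108*sqrt(3) + sqrt(-2 + (sqrt(2) + 108*sqrt(3))^2))^(1/3))/24) + C2*exp(b*(-2*sqrt(2) + 2^(2/3)/(sqrt(2) + 108*sqrt(3) + sqrt(-2 + (sqrt(2) + 108*sqrt(3))^2))^(1/3) + 2^(1/3)*(sqrt(2) + 108*sqrt(3) + sqrt(-2 + (sqrt(2) + 108*sqrt(3))^2))^(1/3))/24)*cos(2^(1/3)*sqrt(3)*b*(-(sqrt(2) + 108*sqrt(3) + sqrt(-2 + (sqrt(2) + 108*sqrt(3))^2))^(1/3) + 2^(1/3)/(sqrt(2) + 108*sqrt(3) + sqrt(-2 + (sqrt(2) + 108*sqrt(3))^2))^(1/3))/24) + C3*exp(-b*(2^(2/3)/(sqrt(2) + 108*sqrt(3) + sqrt(-2 + (sqrt(2) + 108*sqrt(3))^2))^(1/3) + sqrt(2) + 2^(1/3)*(sqrt(2) + 108*sqrt(3) + sqrt(-2 + (sqrt(2) + 108*sqrt(3))^2))^(1/3))/12) + sqrt(3)*b^2 - 2*sqrt(2) + sqrt(3)


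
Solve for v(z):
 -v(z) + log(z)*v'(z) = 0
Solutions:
 v(z) = C1*exp(li(z))


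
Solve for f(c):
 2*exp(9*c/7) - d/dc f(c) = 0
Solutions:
 f(c) = C1 + 14*exp(9*c/7)/9


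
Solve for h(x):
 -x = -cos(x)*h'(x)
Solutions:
 h(x) = C1 + Integral(x/cos(x), x)


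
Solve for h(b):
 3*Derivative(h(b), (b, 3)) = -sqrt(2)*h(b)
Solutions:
 h(b) = C3*exp(-2^(1/6)*3^(2/3)*b/3) + (C1*sin(6^(1/6)*b/2) + C2*cos(6^(1/6)*b/2))*exp(2^(1/6)*3^(2/3)*b/6)


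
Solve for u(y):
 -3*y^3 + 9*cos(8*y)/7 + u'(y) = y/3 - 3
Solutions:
 u(y) = C1 + 3*y^4/4 + y^2/6 - 3*y - 9*sin(8*y)/56


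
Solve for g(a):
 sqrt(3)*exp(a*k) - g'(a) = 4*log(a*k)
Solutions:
 g(a) = C1 - 4*a*log(a*k) + 4*a + Piecewise((sqrt(3)*exp(a*k)/k, Ne(k, 0)), (sqrt(3)*a, True))


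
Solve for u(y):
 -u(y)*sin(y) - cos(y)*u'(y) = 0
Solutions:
 u(y) = C1*cos(y)


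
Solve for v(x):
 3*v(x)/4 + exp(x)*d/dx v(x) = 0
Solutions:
 v(x) = C1*exp(3*exp(-x)/4)


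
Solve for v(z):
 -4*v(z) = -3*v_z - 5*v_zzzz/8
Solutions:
 v(z) = C1*exp(z*(-10^(2/3)*(19 + 3*sqrt(129))^(1/3) + 20*10^(1/3)/(19 + 3*sqrt(129))^(1/3) + 20)/30)*sin(10^(1/3)*sqrt(3)*z*(20/(19 + 3*sqrt(129))^(1/3) + 10^(1/3)*(19 + 3*sqrt(129))^(1/3))/30) + C2*exp(z*(-10^(2/3)*(19 + 3*sqrt(129))^(1/3) + 20*10^(1/3)/(19 + 3*sqrt(129))^(1/3) + 20)/30)*cos(10^(1/3)*sqrt(3)*z*(20/(19 + 3*sqrt(129))^(1/3) + 10^(1/3)*(19 + 3*sqrt(129))^(1/3))/30) + C3*exp(-2*z) + C4*exp(z*(-20*10^(1/3)/(19 + 3*sqrt(129))^(1/3) + 10 + 10^(2/3)*(19 + 3*sqrt(129))^(1/3))/15)


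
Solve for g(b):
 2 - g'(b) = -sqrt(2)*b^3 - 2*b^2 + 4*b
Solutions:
 g(b) = C1 + sqrt(2)*b^4/4 + 2*b^3/3 - 2*b^2 + 2*b


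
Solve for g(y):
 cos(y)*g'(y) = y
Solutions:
 g(y) = C1 + Integral(y/cos(y), y)


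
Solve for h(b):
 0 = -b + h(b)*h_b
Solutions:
 h(b) = -sqrt(C1 + b^2)
 h(b) = sqrt(C1 + b^2)


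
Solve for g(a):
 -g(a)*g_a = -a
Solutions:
 g(a) = -sqrt(C1 + a^2)
 g(a) = sqrt(C1 + a^2)


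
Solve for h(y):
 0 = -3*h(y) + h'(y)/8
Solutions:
 h(y) = C1*exp(24*y)


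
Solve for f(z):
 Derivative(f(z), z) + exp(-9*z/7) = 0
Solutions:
 f(z) = C1 + 7*exp(-9*z/7)/9


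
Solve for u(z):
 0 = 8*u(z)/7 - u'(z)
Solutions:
 u(z) = C1*exp(8*z/7)


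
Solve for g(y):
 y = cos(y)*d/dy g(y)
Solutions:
 g(y) = C1 + Integral(y/cos(y), y)


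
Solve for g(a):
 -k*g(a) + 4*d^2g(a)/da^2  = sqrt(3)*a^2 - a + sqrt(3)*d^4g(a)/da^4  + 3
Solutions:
 g(a) = C1*exp(-3^(3/4)*a*sqrt(2 - sqrt(-sqrt(3)*k + 4))/3) + C2*exp(3^(3/4)*a*sqrt(2 - sqrt(-sqrt(3)*k + 4))/3) + C3*exp(-3^(3/4)*a*sqrt(sqrt(-sqrt(3)*k + 4) + 2)/3) + C4*exp(3^(3/4)*a*sqrt(sqrt(-sqrt(3)*k + 4) + 2)/3) - sqrt(3)*a^2/k + a/k - 3/k - 8*sqrt(3)/k^2


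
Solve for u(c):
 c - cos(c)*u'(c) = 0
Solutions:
 u(c) = C1 + Integral(c/cos(c), c)


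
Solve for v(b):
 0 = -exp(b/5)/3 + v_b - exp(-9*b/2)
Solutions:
 v(b) = C1 + 5*exp(b/5)/3 - 2*exp(-9*b/2)/9


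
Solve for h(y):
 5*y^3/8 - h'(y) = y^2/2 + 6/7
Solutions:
 h(y) = C1 + 5*y^4/32 - y^3/6 - 6*y/7


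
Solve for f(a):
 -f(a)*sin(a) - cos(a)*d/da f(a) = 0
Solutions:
 f(a) = C1*cos(a)


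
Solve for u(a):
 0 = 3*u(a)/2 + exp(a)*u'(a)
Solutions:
 u(a) = C1*exp(3*exp(-a)/2)


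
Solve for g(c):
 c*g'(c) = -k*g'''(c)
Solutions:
 g(c) = C1 + Integral(C2*airyai(c*(-1/k)^(1/3)) + C3*airybi(c*(-1/k)^(1/3)), c)


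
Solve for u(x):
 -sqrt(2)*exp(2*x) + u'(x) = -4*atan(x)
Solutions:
 u(x) = C1 - 4*x*atan(x) + sqrt(2)*exp(2*x)/2 + 2*log(x^2 + 1)


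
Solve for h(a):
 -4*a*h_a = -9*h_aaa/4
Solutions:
 h(a) = C1 + Integral(C2*airyai(2*6^(1/3)*a/3) + C3*airybi(2*6^(1/3)*a/3), a)


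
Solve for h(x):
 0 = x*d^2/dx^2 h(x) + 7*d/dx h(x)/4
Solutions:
 h(x) = C1 + C2/x^(3/4)


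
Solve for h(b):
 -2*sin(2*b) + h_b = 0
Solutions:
 h(b) = C1 - cos(2*b)


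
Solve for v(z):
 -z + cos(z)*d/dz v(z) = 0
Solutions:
 v(z) = C1 + Integral(z/cos(z), z)


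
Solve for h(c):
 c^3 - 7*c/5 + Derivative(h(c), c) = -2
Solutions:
 h(c) = C1 - c^4/4 + 7*c^2/10 - 2*c


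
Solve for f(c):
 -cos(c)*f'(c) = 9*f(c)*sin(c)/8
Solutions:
 f(c) = C1*cos(c)^(9/8)


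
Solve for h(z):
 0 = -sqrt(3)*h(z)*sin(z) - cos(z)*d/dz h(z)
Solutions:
 h(z) = C1*cos(z)^(sqrt(3))


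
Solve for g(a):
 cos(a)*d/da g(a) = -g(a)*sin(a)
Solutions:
 g(a) = C1*cos(a)


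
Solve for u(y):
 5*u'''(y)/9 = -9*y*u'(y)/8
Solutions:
 u(y) = C1 + Integral(C2*airyai(-3*3^(1/3)*5^(2/3)*y/10) + C3*airybi(-3*3^(1/3)*5^(2/3)*y/10), y)


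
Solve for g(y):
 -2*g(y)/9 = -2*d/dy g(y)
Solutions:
 g(y) = C1*exp(y/9)


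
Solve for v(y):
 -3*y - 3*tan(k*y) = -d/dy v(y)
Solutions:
 v(y) = C1 + 3*y^2/2 + 3*Piecewise((-log(cos(k*y))/k, Ne(k, 0)), (0, True))


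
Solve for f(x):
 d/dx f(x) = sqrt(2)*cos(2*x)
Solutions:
 f(x) = C1 + sqrt(2)*sin(2*x)/2


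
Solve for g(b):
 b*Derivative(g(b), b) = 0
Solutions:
 g(b) = C1


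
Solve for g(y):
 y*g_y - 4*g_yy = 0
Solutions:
 g(y) = C1 + C2*erfi(sqrt(2)*y/4)


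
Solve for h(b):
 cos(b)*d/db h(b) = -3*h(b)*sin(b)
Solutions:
 h(b) = C1*cos(b)^3


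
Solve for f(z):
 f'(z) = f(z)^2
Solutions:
 f(z) = -1/(C1 + z)


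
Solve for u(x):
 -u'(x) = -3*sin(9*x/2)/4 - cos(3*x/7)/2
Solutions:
 u(x) = C1 + 7*sin(3*x/7)/6 - cos(9*x/2)/6


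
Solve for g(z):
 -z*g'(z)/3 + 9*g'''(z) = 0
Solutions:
 g(z) = C1 + Integral(C2*airyai(z/3) + C3*airybi(z/3), z)


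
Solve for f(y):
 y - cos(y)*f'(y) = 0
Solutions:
 f(y) = C1 + Integral(y/cos(y), y)


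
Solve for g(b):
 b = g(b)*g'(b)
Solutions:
 g(b) = -sqrt(C1 + b^2)
 g(b) = sqrt(C1 + b^2)


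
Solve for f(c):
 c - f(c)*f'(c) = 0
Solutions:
 f(c) = -sqrt(C1 + c^2)
 f(c) = sqrt(C1 + c^2)


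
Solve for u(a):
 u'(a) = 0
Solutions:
 u(a) = C1


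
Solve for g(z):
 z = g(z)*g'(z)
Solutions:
 g(z) = -sqrt(C1 + z^2)
 g(z) = sqrt(C1 + z^2)


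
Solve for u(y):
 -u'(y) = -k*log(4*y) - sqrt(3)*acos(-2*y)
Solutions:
 u(y) = C1 + k*y*(log(y) - 1) + 2*k*y*log(2) + sqrt(3)*(y*acos(-2*y) + sqrt(1 - 4*y^2)/2)


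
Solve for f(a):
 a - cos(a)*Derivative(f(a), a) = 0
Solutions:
 f(a) = C1 + Integral(a/cos(a), a)


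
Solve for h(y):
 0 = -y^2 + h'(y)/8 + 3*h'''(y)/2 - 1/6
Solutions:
 h(y) = C1 + C2*sin(sqrt(3)*y/6) + C3*cos(sqrt(3)*y/6) + 8*y^3/3 - 572*y/3


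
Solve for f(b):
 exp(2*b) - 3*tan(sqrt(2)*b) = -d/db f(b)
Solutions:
 f(b) = C1 - exp(2*b)/2 - 3*sqrt(2)*log(cos(sqrt(2)*b))/2


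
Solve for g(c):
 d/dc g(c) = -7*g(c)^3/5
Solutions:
 g(c) = -sqrt(10)*sqrt(-1/(C1 - 7*c))/2
 g(c) = sqrt(10)*sqrt(-1/(C1 - 7*c))/2


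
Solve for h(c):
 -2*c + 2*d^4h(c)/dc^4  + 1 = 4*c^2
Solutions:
 h(c) = C1 + C2*c + C3*c^2 + C4*c^3 + c^6/180 + c^5/120 - c^4/48


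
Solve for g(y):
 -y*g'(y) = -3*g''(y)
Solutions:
 g(y) = C1 + C2*erfi(sqrt(6)*y/6)


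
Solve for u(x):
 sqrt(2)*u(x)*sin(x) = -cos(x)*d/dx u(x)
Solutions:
 u(x) = C1*cos(x)^(sqrt(2))


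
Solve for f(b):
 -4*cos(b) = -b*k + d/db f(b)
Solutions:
 f(b) = C1 + b^2*k/2 - 4*sin(b)


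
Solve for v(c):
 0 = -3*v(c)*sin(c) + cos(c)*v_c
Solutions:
 v(c) = C1/cos(c)^3


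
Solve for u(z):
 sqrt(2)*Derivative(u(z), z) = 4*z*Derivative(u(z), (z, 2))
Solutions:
 u(z) = C1 + C2*z^(sqrt(2)/4 + 1)


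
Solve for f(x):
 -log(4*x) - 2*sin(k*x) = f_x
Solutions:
 f(x) = C1 - x*log(x) - 2*x*log(2) + x - 2*Piecewise((-cos(k*x)/k, Ne(k, 0)), (0, True))


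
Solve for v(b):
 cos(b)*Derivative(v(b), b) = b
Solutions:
 v(b) = C1 + Integral(b/cos(b), b)


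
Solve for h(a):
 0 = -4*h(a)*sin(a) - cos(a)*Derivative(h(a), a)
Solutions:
 h(a) = C1*cos(a)^4


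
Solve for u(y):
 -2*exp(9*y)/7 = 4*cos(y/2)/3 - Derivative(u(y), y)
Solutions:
 u(y) = C1 + 2*exp(9*y)/63 + 8*sin(y/2)/3


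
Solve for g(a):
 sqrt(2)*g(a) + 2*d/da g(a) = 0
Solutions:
 g(a) = C1*exp(-sqrt(2)*a/2)


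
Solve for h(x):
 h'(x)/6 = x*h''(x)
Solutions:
 h(x) = C1 + C2*x^(7/6)


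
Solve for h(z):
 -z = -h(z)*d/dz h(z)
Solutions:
 h(z) = -sqrt(C1 + z^2)
 h(z) = sqrt(C1 + z^2)


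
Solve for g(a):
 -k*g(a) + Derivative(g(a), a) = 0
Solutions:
 g(a) = C1*exp(a*k)


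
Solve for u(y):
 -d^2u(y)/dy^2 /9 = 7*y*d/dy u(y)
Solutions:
 u(y) = C1 + C2*erf(3*sqrt(14)*y/2)


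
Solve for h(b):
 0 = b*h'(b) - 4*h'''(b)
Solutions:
 h(b) = C1 + Integral(C2*airyai(2^(1/3)*b/2) + C3*airybi(2^(1/3)*b/2), b)


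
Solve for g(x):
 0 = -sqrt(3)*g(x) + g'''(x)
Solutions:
 g(x) = C3*exp(3^(1/6)*x) + (C1*sin(3^(2/3)*x/2) + C2*cos(3^(2/3)*x/2))*exp(-3^(1/6)*x/2)


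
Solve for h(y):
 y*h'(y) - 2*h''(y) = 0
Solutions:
 h(y) = C1 + C2*erfi(y/2)


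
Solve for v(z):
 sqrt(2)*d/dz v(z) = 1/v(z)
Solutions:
 v(z) = -sqrt(C1 + sqrt(2)*z)
 v(z) = sqrt(C1 + sqrt(2)*z)


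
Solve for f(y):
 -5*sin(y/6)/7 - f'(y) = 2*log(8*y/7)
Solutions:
 f(y) = C1 - 2*y*log(y) - 6*y*log(2) + 2*y + 2*y*log(7) + 30*cos(y/6)/7


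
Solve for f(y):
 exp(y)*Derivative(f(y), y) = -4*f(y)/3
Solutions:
 f(y) = C1*exp(4*exp(-y)/3)


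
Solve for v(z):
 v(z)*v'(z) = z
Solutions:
 v(z) = -sqrt(C1 + z^2)
 v(z) = sqrt(C1 + z^2)


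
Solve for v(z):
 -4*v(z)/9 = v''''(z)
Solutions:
 v(z) = (C1*sin(sqrt(3)*z/3) + C2*cos(sqrt(3)*z/3))*exp(-sqrt(3)*z/3) + (C3*sin(sqrt(3)*z/3) + C4*cos(sqrt(3)*z/3))*exp(sqrt(3)*z/3)


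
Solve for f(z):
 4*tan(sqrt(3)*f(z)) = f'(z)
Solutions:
 f(z) = sqrt(3)*(pi - asin(C1*exp(4*sqrt(3)*z)))/3
 f(z) = sqrt(3)*asin(C1*exp(4*sqrt(3)*z))/3


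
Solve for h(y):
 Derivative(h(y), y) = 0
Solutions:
 h(y) = C1


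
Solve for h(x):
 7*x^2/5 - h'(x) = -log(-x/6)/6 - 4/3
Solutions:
 h(x) = C1 + 7*x^3/15 + x*log(-x)/6 + x*(7 - log(6))/6


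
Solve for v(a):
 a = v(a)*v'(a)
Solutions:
 v(a) = -sqrt(C1 + a^2)
 v(a) = sqrt(C1 + a^2)


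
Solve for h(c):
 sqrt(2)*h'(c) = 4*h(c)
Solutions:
 h(c) = C1*exp(2*sqrt(2)*c)


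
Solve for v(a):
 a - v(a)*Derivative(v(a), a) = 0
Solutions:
 v(a) = -sqrt(C1 + a^2)
 v(a) = sqrt(C1 + a^2)


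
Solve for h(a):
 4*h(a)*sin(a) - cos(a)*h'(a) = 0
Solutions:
 h(a) = C1/cos(a)^4


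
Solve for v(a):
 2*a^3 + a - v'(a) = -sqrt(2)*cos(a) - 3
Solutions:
 v(a) = C1 + a^4/2 + a^2/2 + 3*a + sqrt(2)*sin(a)


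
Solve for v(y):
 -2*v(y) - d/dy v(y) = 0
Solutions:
 v(y) = C1*exp(-2*y)


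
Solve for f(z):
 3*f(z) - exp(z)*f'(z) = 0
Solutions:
 f(z) = C1*exp(-3*exp(-z))


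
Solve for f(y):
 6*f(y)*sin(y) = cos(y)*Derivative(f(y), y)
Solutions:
 f(y) = C1/cos(y)^6


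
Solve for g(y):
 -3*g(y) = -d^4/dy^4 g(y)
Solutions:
 g(y) = C1*exp(-3^(1/4)*y) + C2*exp(3^(1/4)*y) + C3*sin(3^(1/4)*y) + C4*cos(3^(1/4)*y)


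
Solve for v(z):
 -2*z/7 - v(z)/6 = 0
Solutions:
 v(z) = -12*z/7


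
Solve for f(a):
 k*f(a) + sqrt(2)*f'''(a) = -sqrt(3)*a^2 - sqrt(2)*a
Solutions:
 f(a) = C1*exp(2^(5/6)*a*(-k)^(1/3)/2) + C2*exp(2^(5/6)*a*(-k)^(1/3)*(-1 + sqrt(3)*I)/4) + C3*exp(-2^(5/6)*a*(-k)^(1/3)*(1 + sqrt(3)*I)/4) - sqrt(3)*a^2/k - sqrt(2)*a/k


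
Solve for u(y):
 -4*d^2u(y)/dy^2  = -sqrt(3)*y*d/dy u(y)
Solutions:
 u(y) = C1 + C2*erfi(sqrt(2)*3^(1/4)*y/4)


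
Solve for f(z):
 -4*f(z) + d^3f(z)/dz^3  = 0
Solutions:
 f(z) = C3*exp(2^(2/3)*z) + (C1*sin(2^(2/3)*sqrt(3)*z/2) + C2*cos(2^(2/3)*sqrt(3)*z/2))*exp(-2^(2/3)*z/2)


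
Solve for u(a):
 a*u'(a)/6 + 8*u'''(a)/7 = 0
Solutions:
 u(a) = C1 + Integral(C2*airyai(-6^(2/3)*7^(1/3)*a/12) + C3*airybi(-6^(2/3)*7^(1/3)*a/12), a)


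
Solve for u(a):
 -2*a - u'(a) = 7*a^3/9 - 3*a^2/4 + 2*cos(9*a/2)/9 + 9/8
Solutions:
 u(a) = C1 - 7*a^4/36 + a^3/4 - a^2 - 9*a/8 - 4*sin(9*a/2)/81


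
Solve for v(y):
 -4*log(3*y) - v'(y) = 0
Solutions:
 v(y) = C1 - 4*y*log(y) - y*log(81) + 4*y


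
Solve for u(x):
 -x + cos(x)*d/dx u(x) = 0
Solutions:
 u(x) = C1 + Integral(x/cos(x), x)


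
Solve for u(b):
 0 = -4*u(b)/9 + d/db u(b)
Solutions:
 u(b) = C1*exp(4*b/9)


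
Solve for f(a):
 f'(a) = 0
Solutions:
 f(a) = C1


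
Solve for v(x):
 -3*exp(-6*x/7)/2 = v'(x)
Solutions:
 v(x) = C1 + 7*exp(-6*x/7)/4


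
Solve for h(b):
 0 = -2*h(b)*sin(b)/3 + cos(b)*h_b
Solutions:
 h(b) = C1/cos(b)^(2/3)


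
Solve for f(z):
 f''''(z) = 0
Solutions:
 f(z) = C1 + C2*z + C3*z^2 + C4*z^3


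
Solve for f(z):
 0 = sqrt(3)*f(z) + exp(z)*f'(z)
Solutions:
 f(z) = C1*exp(sqrt(3)*exp(-z))


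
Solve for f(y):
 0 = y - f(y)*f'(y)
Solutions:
 f(y) = -sqrt(C1 + y^2)
 f(y) = sqrt(C1 + y^2)


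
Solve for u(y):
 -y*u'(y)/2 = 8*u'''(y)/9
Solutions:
 u(y) = C1 + Integral(C2*airyai(-6^(2/3)*y/4) + C3*airybi(-6^(2/3)*y/4), y)


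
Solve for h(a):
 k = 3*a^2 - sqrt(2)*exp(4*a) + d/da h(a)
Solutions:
 h(a) = C1 - a^3 + a*k + sqrt(2)*exp(4*a)/4


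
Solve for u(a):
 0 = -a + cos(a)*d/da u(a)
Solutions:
 u(a) = C1 + Integral(a/cos(a), a)


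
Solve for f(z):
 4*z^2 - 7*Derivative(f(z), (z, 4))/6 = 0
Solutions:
 f(z) = C1 + C2*z + C3*z^2 + C4*z^3 + z^6/105


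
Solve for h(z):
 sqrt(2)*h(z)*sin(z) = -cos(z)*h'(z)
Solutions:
 h(z) = C1*cos(z)^(sqrt(2))


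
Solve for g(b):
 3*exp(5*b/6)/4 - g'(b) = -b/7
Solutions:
 g(b) = C1 + b^2/14 + 9*exp(5*b/6)/10
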